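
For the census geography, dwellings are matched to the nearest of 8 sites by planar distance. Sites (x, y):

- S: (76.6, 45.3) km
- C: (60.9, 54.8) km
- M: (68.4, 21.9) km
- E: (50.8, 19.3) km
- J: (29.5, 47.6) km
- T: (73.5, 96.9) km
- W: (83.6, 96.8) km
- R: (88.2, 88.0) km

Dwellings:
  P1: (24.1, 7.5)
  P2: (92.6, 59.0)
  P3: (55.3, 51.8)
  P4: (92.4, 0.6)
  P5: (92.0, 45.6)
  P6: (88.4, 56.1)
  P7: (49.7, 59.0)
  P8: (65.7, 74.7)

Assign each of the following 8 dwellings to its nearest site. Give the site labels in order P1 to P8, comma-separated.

P1 → E (d²=852.13)
P2 → S (d²=443.69)
P3 → C (d²=40.36)
P4 → M (d²=1029.69)
P5 → S (d²=237.25)
P6 → S (d²=255.88)
P7 → C (d²=143.08)
P8 → C (d²=419.05)

E, S, C, M, S, S, C, C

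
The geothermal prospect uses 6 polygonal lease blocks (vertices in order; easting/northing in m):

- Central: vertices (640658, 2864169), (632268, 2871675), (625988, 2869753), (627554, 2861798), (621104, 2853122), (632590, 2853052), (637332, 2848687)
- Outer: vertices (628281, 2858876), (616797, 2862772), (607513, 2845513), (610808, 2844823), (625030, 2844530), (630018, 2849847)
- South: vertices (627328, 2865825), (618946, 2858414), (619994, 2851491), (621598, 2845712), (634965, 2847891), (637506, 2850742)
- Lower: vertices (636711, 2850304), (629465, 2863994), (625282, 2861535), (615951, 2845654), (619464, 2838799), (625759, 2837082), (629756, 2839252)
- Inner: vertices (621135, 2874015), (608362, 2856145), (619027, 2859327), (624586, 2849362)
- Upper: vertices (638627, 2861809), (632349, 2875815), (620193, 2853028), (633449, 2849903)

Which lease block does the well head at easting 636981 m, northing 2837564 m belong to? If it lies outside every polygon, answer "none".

none

Cast a ray rightward from (636981, 2837564). For each polygon, the edges (by vertex number in listed order) whose endpoints lie on opposite sides of northing = 2837564, where each meets that height, and whether that is right or left of the point:
Central: no edge straddles that height → 0 crossings.
Outer: no edge straddles that height → 0 crossings.
South: no edge straddles that height → 0 crossings.
Lower: 5–6 at easting≈623991.9 (left), 6–7 at easting≈626646.8 (left) → 0 crossings.
Inner: no edge straddles that height → 0 crossings.
Upper: no edge straddles that height → 0 crossings.
All counts are even, so the point lies outside every listed polygon.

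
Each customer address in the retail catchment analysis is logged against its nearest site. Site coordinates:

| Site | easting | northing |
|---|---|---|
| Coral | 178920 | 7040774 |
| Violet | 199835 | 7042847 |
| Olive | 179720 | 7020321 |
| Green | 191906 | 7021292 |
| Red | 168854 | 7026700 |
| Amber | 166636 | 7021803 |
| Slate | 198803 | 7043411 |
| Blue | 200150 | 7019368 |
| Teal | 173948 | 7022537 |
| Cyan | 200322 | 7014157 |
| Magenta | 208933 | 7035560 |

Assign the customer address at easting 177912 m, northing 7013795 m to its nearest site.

Squared distances to each site:
Coral: 728882505.000; Violet: 1324636633.000; Olive: 45857540.000; Green: 252037045.000; Red: 248586389.000; Amber: 191276240.000; Slate: 1313541337.000; Blue: 525586973.000; Teal: 92135860.000; Cyan: 502339144.000; Magenta: 1436017666.000.
Minimum at Olive.

Olive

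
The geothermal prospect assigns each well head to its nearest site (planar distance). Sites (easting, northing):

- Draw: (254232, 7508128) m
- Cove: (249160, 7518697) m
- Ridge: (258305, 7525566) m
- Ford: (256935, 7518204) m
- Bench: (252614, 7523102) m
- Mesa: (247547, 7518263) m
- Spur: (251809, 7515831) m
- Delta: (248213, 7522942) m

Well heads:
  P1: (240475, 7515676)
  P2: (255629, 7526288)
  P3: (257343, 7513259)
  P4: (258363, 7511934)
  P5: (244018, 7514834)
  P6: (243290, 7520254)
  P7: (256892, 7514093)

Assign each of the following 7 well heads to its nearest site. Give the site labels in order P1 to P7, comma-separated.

P1 → Mesa (d²=56705753.00)
P2 → Ridge (d²=7682260.00)
P3 → Ford (d²=24619489.00)
P4 → Draw (d²=31550797.00)
P5 → Mesa (d²=24211882.00)
P6 → Mesa (d²=22086130.00)
P7 → Ford (d²=16902170.00)

Mesa, Ridge, Ford, Draw, Mesa, Mesa, Ford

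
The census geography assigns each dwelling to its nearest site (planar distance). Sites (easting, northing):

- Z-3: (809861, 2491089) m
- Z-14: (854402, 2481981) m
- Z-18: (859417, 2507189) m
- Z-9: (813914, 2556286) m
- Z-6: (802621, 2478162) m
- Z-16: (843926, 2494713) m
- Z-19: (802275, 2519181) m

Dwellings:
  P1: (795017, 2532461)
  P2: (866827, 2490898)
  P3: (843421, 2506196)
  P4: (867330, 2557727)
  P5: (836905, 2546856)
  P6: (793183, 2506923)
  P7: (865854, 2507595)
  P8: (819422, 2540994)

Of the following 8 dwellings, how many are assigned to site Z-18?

2

P1 → Z-19
P2 → Z-14
P3 → Z-16
P4 → Z-18
P5 → Z-9
P6 → Z-19
P7 → Z-18
P8 → Z-9
2 of the 8 go to Z-18.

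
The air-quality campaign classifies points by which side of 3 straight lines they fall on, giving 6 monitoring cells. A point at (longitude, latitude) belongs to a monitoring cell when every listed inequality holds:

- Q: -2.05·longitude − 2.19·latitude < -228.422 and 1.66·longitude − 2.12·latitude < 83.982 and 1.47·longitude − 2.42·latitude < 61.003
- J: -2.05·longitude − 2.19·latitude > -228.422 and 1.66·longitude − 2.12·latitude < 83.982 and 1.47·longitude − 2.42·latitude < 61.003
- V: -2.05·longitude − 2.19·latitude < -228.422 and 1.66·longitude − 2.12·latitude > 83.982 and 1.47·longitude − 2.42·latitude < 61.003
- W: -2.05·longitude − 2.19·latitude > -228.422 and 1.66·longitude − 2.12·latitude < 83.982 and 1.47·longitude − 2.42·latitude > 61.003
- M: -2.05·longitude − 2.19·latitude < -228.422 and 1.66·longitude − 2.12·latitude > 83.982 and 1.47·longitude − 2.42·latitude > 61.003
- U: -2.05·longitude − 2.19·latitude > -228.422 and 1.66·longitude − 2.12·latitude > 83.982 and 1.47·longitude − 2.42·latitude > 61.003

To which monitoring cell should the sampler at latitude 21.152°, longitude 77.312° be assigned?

-2.05·77.312 − 2.19·21.152 = -204.812, which is > -228.422
1.66·77.312 − 2.12·21.152 = 83.496, which is < 83.982
1.47·77.312 − 2.42·21.152 = 62.461, which is > 61.003
This sign pattern matches W.

W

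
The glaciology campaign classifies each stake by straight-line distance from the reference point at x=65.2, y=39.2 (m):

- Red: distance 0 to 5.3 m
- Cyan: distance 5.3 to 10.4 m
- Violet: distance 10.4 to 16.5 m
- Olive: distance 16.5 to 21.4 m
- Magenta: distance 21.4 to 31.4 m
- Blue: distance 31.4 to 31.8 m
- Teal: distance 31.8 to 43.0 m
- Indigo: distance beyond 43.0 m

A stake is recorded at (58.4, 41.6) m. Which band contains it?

Distance = √((58.4−65.2)² + (41.6−39.2)²) = √(46.240 + 5.760) = 7.211 m.
5.3 ≤ 7.211 < 10.4 → Cyan.

Cyan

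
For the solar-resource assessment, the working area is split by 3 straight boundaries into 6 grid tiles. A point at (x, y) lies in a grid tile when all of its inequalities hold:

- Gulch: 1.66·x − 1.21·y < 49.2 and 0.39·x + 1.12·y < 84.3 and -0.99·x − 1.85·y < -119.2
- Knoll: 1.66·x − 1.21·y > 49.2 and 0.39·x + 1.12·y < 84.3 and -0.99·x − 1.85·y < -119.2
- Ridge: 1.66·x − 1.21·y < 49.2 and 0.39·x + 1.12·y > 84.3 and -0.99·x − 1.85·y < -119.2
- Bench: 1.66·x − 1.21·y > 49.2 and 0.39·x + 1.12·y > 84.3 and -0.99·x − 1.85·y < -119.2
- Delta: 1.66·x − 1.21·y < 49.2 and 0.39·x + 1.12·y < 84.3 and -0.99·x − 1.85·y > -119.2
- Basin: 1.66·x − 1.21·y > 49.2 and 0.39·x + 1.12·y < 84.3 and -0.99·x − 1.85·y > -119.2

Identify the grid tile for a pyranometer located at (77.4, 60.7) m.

Bench

1.66·77.4 − 1.21·60.7 = 55.037, which is > 49.2
0.39·77.4 + 1.12·60.7 = 98.170, which is > 84.3
-0.99·77.4 − 1.85·60.7 = -188.921, which is < -119.2
This sign pattern matches Bench.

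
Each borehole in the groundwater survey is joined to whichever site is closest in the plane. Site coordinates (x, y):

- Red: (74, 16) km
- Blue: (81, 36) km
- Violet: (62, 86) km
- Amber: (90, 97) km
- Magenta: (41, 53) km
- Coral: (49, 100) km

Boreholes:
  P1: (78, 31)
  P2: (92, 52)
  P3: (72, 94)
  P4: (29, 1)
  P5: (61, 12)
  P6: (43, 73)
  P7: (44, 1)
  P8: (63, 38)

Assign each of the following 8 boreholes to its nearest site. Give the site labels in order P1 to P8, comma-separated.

P1 → Blue (d²=34.00)
P2 → Blue (d²=377.00)
P3 → Violet (d²=164.00)
P4 → Red (d²=2250.00)
P5 → Red (d²=185.00)
P6 → Magenta (d²=404.00)
P7 → Red (d²=1125.00)
P8 → Blue (d²=328.00)

Blue, Blue, Violet, Red, Red, Magenta, Red, Blue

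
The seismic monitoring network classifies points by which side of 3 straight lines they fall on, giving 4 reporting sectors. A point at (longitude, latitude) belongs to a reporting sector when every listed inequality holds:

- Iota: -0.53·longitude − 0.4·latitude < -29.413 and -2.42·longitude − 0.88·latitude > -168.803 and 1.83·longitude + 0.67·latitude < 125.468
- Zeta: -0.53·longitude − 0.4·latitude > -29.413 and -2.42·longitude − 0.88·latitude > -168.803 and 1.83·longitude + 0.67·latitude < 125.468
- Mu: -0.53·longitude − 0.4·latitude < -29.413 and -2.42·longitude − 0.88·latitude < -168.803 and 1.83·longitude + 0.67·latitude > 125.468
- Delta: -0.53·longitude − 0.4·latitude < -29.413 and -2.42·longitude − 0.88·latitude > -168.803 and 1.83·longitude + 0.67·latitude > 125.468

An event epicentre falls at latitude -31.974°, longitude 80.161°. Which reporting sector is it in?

-0.53·80.161 − 0.4·-31.974 = -29.696, which is < -29.413
-2.42·80.161 − 0.88·-31.974 = -165.852, which is > -168.803
1.83·80.161 + 0.67·-31.974 = 125.272, which is < 125.468
This sign pattern matches Iota.

Iota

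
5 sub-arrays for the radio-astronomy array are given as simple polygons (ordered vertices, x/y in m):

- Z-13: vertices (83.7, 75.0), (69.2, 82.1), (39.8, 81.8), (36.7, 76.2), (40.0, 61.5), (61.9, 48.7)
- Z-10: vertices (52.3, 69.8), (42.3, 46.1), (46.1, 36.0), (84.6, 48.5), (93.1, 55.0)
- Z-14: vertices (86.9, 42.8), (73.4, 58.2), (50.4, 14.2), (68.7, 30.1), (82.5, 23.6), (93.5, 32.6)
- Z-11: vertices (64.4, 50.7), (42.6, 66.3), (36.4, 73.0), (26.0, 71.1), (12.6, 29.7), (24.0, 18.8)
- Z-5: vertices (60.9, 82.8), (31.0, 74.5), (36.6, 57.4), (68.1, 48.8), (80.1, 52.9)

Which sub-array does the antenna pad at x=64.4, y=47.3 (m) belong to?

Cast a ray rightward from (64.4, 47.3). For each polygon, the edges (by vertex number in listed order) whose endpoints lie on opposite sides of y = 47.3, where each meets that height, and whether that is right or left of the point:
Z-13: no edge straddles that height → 0 crossings.
Z-10: 1–2 at x≈42.81 (left), 3–4 at x≈80.90 (right) → 1 crossing.
Z-14: 1–2 at x≈82.96 (right), 2–3 at x≈67.70 (right) → 2 crossings.
Z-11: 4–5 at x≈18.30 (left), 6–1 at x≈60.09 (left) → 0 crossings.
Z-5: no edge straddles that height → 0 crossings.
Only Z-10 has an odd count, so the point is inside Z-10.

Z-10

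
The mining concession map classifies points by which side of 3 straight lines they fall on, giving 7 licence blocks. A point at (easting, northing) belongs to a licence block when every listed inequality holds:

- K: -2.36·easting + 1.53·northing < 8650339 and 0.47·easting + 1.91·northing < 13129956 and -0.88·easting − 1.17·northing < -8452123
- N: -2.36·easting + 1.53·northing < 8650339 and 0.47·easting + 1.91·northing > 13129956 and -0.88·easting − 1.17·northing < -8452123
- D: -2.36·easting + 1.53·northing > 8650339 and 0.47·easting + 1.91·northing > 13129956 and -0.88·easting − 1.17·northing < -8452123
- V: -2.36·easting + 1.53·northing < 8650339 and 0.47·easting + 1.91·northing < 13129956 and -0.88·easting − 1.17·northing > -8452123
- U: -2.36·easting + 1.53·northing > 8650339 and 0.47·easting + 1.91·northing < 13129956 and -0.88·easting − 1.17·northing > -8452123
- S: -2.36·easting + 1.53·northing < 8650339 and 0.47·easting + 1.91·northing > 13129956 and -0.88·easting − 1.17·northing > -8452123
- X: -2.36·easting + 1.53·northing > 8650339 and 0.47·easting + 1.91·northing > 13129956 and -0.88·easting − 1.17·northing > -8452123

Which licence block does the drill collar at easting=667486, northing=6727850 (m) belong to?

D

-2.36·667486 + 1.53·6727850 = 8718343.540, which is > 8650339
0.47·667486 + 1.91·6727850 = 13163911.920, which is > 13129956
-0.88·667486 − 1.17·6727850 = -8458972.180, which is < -8452123
This sign pattern matches D.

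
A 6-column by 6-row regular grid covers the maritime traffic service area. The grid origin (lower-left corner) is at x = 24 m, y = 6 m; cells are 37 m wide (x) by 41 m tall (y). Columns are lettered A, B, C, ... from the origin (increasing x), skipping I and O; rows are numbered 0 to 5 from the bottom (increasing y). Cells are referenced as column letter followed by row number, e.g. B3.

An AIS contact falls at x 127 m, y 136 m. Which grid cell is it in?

Column index: ⌊(127 − 24) / 37⌋ = ⌊2.784⌋ = 2 → column C
Row offset from origin: ⌊(136 − 6) / 41⌋ = ⌊3.171⌋ = 3 → row 3

C3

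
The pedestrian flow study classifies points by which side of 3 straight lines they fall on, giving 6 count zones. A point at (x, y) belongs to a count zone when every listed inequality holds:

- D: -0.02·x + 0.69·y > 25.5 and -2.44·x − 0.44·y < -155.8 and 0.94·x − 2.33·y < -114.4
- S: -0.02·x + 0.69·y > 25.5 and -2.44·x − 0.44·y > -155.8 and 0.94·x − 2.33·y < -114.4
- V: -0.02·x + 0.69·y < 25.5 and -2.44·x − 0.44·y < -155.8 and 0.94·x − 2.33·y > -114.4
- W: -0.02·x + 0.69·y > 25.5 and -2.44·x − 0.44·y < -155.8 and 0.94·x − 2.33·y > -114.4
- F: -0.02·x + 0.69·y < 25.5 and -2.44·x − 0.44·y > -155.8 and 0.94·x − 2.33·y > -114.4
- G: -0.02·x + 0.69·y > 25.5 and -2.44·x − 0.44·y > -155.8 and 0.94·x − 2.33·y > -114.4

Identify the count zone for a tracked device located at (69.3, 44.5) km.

W

-0.02·69.3 + 0.69·44.5 = 29.319, which is > 25.5
-2.44·69.3 − 0.44·44.5 = -188.672, which is < -155.8
0.94·69.3 − 2.33·44.5 = -38.543, which is > -114.4
This sign pattern matches W.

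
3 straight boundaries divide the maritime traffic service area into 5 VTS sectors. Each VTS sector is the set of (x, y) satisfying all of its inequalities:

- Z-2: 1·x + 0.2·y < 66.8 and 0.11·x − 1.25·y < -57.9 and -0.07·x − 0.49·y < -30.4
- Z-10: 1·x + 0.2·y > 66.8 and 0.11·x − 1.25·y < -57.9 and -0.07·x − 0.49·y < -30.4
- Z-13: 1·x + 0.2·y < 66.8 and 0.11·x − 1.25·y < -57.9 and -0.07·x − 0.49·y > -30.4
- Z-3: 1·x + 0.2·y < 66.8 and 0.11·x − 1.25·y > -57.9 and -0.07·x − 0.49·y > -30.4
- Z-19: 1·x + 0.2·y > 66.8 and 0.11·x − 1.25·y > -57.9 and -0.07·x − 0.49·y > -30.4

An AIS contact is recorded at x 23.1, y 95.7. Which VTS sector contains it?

Z-2

1·23.1 + 0.2·95.7 = 42.240, which is < 66.8
0.11·23.1 − 1.25·95.7 = -117.084, which is < -57.9
-0.07·23.1 − 0.49·95.7 = -48.510, which is < -30.4
This sign pattern matches Z-2.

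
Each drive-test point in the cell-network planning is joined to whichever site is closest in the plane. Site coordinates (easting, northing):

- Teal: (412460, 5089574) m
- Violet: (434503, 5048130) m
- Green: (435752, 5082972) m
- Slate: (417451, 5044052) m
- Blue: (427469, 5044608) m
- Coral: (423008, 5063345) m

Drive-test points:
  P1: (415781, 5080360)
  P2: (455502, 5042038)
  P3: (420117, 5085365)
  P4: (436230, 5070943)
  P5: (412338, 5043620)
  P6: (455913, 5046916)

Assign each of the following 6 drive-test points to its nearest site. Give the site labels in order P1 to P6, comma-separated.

P1 → Teal (d²=95926837.00)
P2 → Violet (d²=478070465.00)
P3 → Teal (d²=76345330.00)
P4 → Green (d²=144925325.00)
P5 → Slate (d²=26329393.00)
P6 → Violet (d²=459861896.00)

Teal, Violet, Teal, Green, Slate, Violet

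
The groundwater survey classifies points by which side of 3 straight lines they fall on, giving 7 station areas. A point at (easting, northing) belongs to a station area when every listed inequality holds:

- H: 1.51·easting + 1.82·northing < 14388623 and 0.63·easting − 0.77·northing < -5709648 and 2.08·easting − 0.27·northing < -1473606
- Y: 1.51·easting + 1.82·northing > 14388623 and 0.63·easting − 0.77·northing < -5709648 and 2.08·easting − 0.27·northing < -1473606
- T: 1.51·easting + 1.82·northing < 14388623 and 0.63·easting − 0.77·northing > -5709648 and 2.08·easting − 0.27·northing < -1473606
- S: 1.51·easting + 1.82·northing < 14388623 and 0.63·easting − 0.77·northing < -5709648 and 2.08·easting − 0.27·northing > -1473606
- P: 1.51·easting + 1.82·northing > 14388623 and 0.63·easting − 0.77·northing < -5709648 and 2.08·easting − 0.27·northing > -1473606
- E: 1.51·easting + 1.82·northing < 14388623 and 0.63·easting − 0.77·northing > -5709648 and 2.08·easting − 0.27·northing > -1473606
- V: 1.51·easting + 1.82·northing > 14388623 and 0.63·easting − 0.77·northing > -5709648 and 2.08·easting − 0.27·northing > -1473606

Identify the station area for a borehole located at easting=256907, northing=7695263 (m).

1.51·256907 + 1.82·7695263 = 14393308.230, which is > 14388623
0.63·256907 − 0.77·7695263 = -5763501.100, which is < -5709648
2.08·256907 − 0.27·7695263 = -1543354.450, which is < -1473606
This sign pattern matches Y.

Y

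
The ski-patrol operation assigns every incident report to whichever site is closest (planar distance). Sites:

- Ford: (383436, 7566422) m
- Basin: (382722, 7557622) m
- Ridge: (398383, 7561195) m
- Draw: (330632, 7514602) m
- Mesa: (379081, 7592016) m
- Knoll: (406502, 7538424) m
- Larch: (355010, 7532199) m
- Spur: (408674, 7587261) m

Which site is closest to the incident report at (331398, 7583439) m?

Mesa

Squared distances to each site:
Ford: 2997531733.000; Basin: 3300670465.000; Ridge: 4981785761.000; Draw: 4739119325.000; Mesa: 2347233418.000; Knoll: 7666961041.000; Larch: 3183064144.000; Spur: 5986187860.000.
Minimum at Mesa.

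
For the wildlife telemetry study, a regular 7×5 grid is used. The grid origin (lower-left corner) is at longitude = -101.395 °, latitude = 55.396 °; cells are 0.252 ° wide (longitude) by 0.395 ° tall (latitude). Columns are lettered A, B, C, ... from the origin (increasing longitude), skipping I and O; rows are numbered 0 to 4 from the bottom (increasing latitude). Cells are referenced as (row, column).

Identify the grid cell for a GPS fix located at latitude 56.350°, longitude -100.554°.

Column index: ⌊(-100.554 − -101.395) / 0.252⌋ = ⌊3.337⌋ = 3 → column D
Row offset from origin: ⌊(56.350 − 55.396) / 0.395⌋ = ⌊2.415⌋ = 2 → row 2

(2, D)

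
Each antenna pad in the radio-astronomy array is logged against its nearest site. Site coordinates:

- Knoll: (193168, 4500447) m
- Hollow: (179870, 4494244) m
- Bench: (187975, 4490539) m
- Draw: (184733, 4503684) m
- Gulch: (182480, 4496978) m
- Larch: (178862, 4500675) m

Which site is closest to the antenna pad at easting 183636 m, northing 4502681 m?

Draw

Squared distances to each site:
Knoll: 95849780.000; Hollow: 85365725.000; Bench: 166255085.000; Draw: 2209418.000; Gulch: 33860545.000; Larch: 26815112.000.
Minimum at Draw.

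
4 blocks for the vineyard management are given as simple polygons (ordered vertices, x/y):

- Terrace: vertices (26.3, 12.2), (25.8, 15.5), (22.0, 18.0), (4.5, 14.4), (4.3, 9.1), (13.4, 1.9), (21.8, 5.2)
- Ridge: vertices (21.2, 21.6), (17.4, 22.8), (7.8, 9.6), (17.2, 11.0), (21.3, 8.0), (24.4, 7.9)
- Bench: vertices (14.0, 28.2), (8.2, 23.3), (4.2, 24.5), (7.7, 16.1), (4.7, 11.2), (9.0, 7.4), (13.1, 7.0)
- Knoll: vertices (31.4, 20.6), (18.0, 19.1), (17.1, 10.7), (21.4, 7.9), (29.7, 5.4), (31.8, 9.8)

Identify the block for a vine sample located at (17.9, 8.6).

Cast a ray rightward from (17.9, 8.6). For each polygon, the edges (by vertex number in listed order) whose endpoints lie on opposite sides of y = 8.6, where each meets that height, and whether that is right or left of the point:
Terrace: 5–6 at x≈4.93 (left), 7–1 at x≈23.99 (right) → 1 crossing.
Ridge: 4–5 at x≈20.48 (right), 6–1 at x≈24.24 (right) → 2 crossings.
Bench: 5–6 at x≈7.64 (left), 7–1 at x≈13.17 (left) → 0 crossings.
Knoll: 3–4 at x≈20.32 (right), 5–6 at x≈31.23 (right) → 2 crossings.
Only Terrace has an odd count, so the point is inside Terrace.

Terrace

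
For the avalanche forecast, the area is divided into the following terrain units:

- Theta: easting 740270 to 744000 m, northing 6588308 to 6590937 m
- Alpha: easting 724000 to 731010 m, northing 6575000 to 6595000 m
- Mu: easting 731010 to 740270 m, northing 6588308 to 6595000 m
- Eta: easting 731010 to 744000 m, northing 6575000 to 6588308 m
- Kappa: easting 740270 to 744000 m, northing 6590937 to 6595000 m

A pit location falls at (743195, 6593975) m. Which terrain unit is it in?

Kappa

The point has easting = 743195 and northing = 6593975.
Only Kappa satisfies 740270 ≤ easting ≤ 744000 and 6590937 ≤ northing ≤ 6595000.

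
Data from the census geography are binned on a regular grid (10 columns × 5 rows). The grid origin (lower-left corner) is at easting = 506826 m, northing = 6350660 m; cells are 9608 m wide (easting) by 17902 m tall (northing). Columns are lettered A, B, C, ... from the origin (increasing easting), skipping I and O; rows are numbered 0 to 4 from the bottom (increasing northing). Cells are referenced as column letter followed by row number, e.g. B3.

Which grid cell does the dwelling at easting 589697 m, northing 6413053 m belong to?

Column index: ⌊(589697 − 506826) / 9608⌋ = ⌊8.625⌋ = 8 → column J
Row offset from origin: ⌊(6413053 − 6350660) / 17902⌋ = ⌊3.485⌋ = 3 → row 3

J3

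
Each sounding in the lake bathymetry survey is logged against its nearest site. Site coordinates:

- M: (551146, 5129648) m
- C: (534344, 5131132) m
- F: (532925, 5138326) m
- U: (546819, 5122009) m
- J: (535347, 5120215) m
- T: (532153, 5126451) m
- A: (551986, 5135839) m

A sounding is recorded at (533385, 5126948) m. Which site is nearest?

Squared distances to each site:
M: 322743121.000; C: 18425537.000; F: 129670484.000; U: 204866077.000; J: 49182733.000; T: 1764833.000; A: 425047082.000.
Minimum at T.

T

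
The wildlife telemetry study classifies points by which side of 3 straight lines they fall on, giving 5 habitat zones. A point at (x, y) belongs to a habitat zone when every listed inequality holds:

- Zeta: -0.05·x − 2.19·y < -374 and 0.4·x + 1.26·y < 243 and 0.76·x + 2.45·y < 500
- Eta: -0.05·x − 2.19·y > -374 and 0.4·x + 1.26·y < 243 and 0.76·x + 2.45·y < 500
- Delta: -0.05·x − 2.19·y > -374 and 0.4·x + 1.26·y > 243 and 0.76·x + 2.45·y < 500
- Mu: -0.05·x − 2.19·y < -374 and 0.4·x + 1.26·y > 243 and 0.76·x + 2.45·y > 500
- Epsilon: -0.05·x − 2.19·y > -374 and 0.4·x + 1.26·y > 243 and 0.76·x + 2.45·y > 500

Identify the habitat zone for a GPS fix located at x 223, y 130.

-0.05·223 − 2.19·130 = -295.850, which is > -374
0.4·223 + 1.26·130 = 253.000, which is > 243
0.76·223 + 2.45·130 = 487.980, which is < 500
This sign pattern matches Delta.

Delta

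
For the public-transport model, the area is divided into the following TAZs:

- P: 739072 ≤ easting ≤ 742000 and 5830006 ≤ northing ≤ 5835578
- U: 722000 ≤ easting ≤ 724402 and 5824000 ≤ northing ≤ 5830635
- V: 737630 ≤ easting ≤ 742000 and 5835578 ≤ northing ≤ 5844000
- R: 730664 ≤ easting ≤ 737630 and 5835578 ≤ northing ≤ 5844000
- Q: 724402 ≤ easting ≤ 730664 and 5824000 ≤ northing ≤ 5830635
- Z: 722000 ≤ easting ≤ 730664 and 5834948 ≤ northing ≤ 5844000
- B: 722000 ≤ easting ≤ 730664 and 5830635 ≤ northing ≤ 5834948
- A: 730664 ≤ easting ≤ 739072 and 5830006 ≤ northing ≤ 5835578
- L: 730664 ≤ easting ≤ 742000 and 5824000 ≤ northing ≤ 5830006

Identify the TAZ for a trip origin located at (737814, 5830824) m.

The point has easting = 737814 and northing = 5830824.
Only A satisfies 730664 ≤ easting ≤ 739072 and 5830006 ≤ northing ≤ 5835578.

A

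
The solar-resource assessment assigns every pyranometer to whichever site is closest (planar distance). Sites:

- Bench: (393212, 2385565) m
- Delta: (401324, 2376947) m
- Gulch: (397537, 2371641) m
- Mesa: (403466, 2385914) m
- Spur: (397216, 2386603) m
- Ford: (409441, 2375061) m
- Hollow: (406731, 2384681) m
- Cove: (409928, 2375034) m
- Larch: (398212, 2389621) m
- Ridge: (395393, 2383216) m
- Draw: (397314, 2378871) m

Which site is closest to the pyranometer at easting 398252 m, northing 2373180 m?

Squared distances to each site:
Bench: 178789825.000; Delta: 23627473.000; Gulch: 2879746.000; Mesa: 189340552.000; Spur: 181250225.000; Ford: 128731882.000; Hollow: 204166442.000; Cove: 139766292.000; Larch: 270308081.000; Ridge: 108895177.000; Draw: 33267325.000.
Minimum at Gulch.

Gulch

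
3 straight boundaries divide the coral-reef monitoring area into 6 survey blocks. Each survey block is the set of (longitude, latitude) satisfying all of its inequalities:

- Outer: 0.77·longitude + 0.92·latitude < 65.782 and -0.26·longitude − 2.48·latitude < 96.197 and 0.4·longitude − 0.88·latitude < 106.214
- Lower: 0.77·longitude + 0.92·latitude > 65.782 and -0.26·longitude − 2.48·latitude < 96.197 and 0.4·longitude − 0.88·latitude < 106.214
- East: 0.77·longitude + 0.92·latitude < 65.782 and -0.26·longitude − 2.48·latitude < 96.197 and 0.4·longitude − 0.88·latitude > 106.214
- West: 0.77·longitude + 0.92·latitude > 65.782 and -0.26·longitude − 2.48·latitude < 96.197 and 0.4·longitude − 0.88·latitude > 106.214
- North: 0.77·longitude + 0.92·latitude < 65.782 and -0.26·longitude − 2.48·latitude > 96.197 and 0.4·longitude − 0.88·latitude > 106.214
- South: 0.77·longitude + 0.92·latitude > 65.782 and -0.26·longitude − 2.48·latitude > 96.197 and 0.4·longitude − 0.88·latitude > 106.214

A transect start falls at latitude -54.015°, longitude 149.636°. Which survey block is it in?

0.77·149.636 + 0.92·-54.015 = 65.526, which is < 65.782
-0.26·149.636 − 2.48·-54.015 = 95.052, which is < 96.197
0.4·149.636 − 0.88·-54.015 = 107.388, which is > 106.214
This sign pattern matches East.

East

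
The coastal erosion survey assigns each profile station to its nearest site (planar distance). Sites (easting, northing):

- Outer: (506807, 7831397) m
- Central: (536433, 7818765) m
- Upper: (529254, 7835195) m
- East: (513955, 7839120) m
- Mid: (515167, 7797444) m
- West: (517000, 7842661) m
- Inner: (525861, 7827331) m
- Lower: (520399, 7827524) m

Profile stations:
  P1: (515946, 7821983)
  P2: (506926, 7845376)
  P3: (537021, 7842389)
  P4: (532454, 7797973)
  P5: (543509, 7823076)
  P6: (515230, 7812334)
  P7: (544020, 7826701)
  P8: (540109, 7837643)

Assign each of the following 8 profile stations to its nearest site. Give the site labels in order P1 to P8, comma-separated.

Lower, East, Upper, Mid, Central, Mid, Central, Upper

P1 → Lower (d²=50531890.00)
P2 → East (d²=88544377.00)
P3 → Upper (d²=112079925.00)
P4 → Mid (d²=299120210.00)
P5 → Central (d²=68654497.00)
P6 → Mid (d²=221716069.00)
P7 → Central (d²=120542665.00)
P8 → Upper (d²=123823729.00)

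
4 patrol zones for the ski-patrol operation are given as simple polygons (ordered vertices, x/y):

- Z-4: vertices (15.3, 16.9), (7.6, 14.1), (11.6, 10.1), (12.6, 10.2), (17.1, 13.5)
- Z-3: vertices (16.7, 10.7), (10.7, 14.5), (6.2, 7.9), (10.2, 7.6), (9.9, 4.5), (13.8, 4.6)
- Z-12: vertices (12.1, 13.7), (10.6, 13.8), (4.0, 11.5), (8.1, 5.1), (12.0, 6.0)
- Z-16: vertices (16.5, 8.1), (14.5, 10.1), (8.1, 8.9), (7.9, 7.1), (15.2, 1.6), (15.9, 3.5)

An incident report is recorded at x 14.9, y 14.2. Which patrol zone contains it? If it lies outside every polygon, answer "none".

Z-4

Cast a ray rightward from (14.9, 14.2). For each polygon, the edges (by vertex number in listed order) whose endpoints lie on opposite sides of y = 14.2, where each meets that height, and whether that is right or left of the point:
Z-4: 1–2 at x≈7.87 (left), 5–1 at x≈16.73 (right) → 1 crossing.
Z-3: 1–2 at x≈11.17 (left), 2–3 at x≈10.50 (left) → 0 crossings.
Z-12: no edge straddles that height → 0 crossings.
Z-16: no edge straddles that height → 0 crossings.
Only Z-4 has an odd count, so the point is inside Z-4.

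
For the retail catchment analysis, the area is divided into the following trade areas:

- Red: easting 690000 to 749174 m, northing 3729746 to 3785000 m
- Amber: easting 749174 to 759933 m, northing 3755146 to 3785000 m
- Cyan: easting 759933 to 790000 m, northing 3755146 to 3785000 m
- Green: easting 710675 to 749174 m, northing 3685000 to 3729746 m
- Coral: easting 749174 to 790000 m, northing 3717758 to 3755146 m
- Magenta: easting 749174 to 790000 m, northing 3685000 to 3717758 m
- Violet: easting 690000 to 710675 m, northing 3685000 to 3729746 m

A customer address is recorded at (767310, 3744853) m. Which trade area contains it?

The point has easting = 767310 and northing = 3744853.
Only Coral satisfies 749174 ≤ easting ≤ 790000 and 3717758 ≤ northing ≤ 3755146.

Coral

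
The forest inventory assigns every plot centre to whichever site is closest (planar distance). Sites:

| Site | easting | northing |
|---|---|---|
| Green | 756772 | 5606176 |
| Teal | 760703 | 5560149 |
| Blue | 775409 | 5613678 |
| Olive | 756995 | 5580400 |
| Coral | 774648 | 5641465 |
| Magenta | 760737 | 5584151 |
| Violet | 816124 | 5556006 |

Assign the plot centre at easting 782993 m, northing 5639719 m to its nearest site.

Squared distances to each site:
Green: 1812673690.000; Teal: 6828229000.000; Blue: 735650737.000; Olive: 4194639765.000; Coral: 72687541.000; Magenta: 3583132160.000; Violet: 8105529530.000.
Minimum at Coral.

Coral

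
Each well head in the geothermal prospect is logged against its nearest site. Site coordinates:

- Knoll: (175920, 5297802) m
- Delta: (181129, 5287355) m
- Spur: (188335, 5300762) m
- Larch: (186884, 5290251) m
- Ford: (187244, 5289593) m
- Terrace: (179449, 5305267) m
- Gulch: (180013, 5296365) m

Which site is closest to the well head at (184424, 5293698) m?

Larch

Squared distances to each site:
Knoll: 89160832.000; Delta: 51090674.000; Spur: 65196017.000; Larch: 17933409.000; Ford: 24803425.000; Terrace: 158592386.000; Gulch: 26569810.000.
Minimum at Larch.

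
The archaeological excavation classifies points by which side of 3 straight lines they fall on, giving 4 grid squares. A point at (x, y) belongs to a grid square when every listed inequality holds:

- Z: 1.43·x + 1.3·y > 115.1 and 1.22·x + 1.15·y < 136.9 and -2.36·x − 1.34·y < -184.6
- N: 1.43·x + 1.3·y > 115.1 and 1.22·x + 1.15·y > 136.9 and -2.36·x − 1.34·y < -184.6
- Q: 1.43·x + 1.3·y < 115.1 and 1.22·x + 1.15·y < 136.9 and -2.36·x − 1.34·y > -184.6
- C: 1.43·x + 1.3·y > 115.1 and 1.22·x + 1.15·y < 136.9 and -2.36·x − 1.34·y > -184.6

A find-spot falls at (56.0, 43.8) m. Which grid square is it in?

Z

1.43·56.0 + 1.3·43.8 = 137.020, which is > 115.1
1.22·56.0 + 1.15·43.8 = 118.690, which is < 136.9
-2.36·56.0 − 1.34·43.8 = -190.852, which is < -184.6
This sign pattern matches Z.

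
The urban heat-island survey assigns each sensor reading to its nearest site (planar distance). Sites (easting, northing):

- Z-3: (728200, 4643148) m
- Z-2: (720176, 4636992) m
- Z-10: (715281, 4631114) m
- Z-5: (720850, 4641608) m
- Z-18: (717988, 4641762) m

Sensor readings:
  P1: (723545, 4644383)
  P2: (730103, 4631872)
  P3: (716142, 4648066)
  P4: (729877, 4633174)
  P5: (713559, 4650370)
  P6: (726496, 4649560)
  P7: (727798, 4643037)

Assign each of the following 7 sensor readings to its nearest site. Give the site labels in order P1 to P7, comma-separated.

Z-5, Z-2, Z-18, Z-3, Z-18, Z-3, Z-3

P1 → Z-5 (d²=14963650.00)
P2 → Z-2 (d²=124759729.00)
P3 → Z-18 (d²=43148132.00)
P4 → Z-3 (d²=102293005.00)
P5 → Z-18 (d²=93713705.00)
P6 → Z-3 (d²=44017360.00)
P7 → Z-3 (d²=173925.00)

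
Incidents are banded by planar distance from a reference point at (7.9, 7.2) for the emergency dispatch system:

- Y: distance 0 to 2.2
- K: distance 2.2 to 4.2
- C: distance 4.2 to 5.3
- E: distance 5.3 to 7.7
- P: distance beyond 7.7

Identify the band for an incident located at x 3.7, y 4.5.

Distance = √((3.7−7.9)² + (4.5−7.2)²) = √(17.640 + 7.290) = 4.993.
4.2 ≤ 4.993 < 5.3 → C.

C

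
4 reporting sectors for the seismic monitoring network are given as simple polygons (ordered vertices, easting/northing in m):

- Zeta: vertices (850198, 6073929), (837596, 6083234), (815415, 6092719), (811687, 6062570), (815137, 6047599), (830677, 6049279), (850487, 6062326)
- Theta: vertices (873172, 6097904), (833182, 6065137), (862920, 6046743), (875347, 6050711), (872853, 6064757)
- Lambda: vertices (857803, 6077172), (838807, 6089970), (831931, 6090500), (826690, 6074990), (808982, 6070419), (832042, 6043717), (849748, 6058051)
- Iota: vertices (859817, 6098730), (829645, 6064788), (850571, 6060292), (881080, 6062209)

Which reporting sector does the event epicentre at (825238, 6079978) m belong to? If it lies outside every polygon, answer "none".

Cast a ray rightward from (825238, 6079978). For each polygon, the edges (by vertex number in listed order) whose endpoints lie on opposite sides of northing = 6079978, where each meets that height, and whether that is right or left of the point:
Zeta: 1–2 at easting≈842005.7 (right), 3–4 at easting≈813839.5 (left) → 1 crossing.
Theta: 1–2 at easting≈851294.5 (right), 5–1 at easting≈872999.5 (right) → 2 crossings.
Lambda: 1–2 at easting≈853638.1 (right), 3–4 at easting≈828375.5 (right) → 2 crossings.
Iota: 1–2 at easting≈843147.8 (right), 4–1 at easting≈870734.7 (right) → 2 crossings.
Only Zeta has an odd count, so the point is inside Zeta.

Zeta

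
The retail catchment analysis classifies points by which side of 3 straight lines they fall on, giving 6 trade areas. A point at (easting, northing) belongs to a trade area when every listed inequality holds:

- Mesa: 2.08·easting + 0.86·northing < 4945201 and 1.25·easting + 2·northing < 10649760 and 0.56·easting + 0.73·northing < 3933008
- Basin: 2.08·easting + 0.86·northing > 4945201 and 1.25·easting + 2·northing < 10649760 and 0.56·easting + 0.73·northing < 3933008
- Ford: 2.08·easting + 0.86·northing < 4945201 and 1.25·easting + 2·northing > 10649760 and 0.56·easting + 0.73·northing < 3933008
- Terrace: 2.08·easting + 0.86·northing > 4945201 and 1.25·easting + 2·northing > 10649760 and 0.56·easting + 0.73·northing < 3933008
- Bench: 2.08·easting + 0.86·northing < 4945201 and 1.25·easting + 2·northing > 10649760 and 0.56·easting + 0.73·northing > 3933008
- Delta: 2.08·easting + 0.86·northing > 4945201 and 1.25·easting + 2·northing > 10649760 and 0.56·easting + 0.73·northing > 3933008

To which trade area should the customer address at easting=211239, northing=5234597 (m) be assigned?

2.08·211239 + 0.86·5234597 = 4941130.540, which is < 4945201
1.25·211239 + 2·5234597 = 10733242.750, which is > 10649760
0.56·211239 + 0.73·5234597 = 3939549.650, which is > 3933008
This sign pattern matches Bench.

Bench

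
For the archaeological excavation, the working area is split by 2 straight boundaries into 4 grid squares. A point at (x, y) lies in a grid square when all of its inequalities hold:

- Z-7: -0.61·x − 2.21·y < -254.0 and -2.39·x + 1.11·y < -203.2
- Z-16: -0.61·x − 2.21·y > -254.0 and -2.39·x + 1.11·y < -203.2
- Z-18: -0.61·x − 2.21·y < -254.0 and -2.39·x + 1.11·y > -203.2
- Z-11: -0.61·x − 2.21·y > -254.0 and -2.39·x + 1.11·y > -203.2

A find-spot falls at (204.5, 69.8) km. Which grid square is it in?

-0.61·204.5 − 2.21·69.8 = -279.003, which is < -254.0
-2.39·204.5 + 1.11·69.8 = -411.277, which is < -203.2
This sign pattern matches Z-7.

Z-7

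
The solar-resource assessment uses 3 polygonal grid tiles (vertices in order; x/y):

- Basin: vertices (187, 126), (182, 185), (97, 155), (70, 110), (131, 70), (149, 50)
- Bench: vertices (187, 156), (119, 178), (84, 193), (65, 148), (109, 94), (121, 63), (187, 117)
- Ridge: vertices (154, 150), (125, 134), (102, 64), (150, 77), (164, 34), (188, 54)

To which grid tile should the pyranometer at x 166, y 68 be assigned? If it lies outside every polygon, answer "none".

Cast a ray rightward from (166, 68). For each polygon, the edges (by vertex number in listed order) whose endpoints lie on opposite sides of y = 68, where each meets that height, and whether that is right or left of the point:
Basin: 5–6 at x≈132.8 (left), 6–1 at x≈158.0 (left) → 0 crossings.
Bench: 5–6 at x≈119.1 (left), 6–7 at x≈127.1 (left) → 0 crossings.
Ridge: 2–3 at x≈103.3 (left), 3–4 at x≈116.8 (left), 4–5 at x≈152.9 (left), 6–1 at x≈183.0 (right) → 1 crossing.
Only Ridge has an odd count, so the point is inside Ridge.

Ridge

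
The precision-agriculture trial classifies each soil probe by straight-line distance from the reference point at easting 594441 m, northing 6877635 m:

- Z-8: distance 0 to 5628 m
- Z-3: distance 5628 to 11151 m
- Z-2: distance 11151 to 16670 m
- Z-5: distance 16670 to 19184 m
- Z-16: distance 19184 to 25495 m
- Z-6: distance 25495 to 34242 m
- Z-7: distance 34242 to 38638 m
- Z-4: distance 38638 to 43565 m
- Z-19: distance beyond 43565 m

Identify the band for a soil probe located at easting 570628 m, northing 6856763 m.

Z-6

Distance = √((570628−594441)² + (6856763−6877635)²) = √(567058969.000 + 435640384.000) = 31665.428 m.
25495 ≤ 31665.428 < 34242 → Z-6.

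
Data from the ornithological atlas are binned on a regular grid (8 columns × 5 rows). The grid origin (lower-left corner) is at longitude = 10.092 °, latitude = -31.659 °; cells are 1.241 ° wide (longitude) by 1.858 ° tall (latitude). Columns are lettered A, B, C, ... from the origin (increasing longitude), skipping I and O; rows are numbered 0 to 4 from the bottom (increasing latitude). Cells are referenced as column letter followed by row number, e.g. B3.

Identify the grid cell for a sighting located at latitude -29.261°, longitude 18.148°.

Column index: ⌊(18.148 − 10.092) / 1.241⌋ = ⌊6.492⌋ = 6 → column G
Row offset from origin: ⌊(-29.261 − -31.659) / 1.858⌋ = ⌊1.291⌋ = 1 → row 1

G1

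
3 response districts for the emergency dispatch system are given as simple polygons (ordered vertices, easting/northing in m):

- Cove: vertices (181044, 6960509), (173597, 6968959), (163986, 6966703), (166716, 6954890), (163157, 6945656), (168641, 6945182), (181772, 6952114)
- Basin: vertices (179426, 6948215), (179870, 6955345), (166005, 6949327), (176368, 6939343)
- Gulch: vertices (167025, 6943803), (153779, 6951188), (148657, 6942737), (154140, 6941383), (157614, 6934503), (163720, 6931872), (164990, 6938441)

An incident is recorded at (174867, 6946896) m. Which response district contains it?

Cast a ray rightward from (174867, 6946896). For each polygon, the edges (by vertex number in listed order) whose endpoints lie on opposite sides of northing = 6946896, where each meets that height, and whether that is right or left of the point:
Cove: 4–5 at easting≈163634.9 (left), 6–7 at easting≈171887.8 (left) → 0 crossings.
Basin: 3–4 at easting≈168528.3 (left), 4–1 at easting≈178971.4 (right) → 1 crossing.
Gulch: 1–2 at easting≈161477.3 (left), 2–3 at easting≈151177.7 (left) → 0 crossings.
Only Basin has an odd count, so the point is inside Basin.

Basin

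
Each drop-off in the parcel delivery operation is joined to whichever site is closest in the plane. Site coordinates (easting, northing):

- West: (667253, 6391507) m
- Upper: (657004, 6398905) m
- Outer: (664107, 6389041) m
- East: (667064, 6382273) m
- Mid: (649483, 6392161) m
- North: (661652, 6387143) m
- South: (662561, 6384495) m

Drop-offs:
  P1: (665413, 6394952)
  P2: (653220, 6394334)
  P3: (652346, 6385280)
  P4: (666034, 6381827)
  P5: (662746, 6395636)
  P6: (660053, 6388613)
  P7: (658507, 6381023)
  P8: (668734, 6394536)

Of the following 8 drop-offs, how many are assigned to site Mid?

P1 → West
P2 → Mid
P3 → Mid
P4 → East
P5 → West
P6 → North
P7 → South
P8 → West
2 of the 8 go to Mid.

2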